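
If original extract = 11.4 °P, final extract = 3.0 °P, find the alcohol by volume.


SG = 259/(259 − P);  ABV = (OG − FG)·131.25
OG = 259/(259 − 11.4) = 1.0460
FG = 259/(259 − 3.0) = 1.0117
ABV = (1.0460 − 1.0117)·131.25

4.5049 % ABV


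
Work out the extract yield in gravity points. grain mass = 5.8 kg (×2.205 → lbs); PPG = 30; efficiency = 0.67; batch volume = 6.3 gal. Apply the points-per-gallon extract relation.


points = lbs × PPG × eff / vol
lbs = 5.8 × 2.205 = 12.7890
points = 12.7890 × 30 × 0.67 / 6.3

40.8030 points


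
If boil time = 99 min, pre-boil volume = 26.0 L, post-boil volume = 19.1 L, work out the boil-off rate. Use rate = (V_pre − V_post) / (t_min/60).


rate = (26.0 − 19.1) / (99/60)

4.1818 L/hr


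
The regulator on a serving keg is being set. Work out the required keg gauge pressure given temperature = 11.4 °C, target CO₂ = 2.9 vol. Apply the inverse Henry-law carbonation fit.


psi = vols/(0.01821 + 0.09011·e^(−0.04·T)) − 14.695
psi = 2.9/(0.01821 + 0.09011·e^(−0.04·11.4)) − 14.695

23.8059 psi


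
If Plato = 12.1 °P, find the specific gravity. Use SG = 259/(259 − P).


SG = 259/(259 − 12.1)

1.0490


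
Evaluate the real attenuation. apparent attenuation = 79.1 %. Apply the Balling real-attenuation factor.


RA = AA · 0.8192
RA = 79.1 · 0.8192

64.7987 %


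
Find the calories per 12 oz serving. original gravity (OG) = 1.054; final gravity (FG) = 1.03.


ABW = (OG−FG)·131.25·0.79/FG;  °P = 259 − 259/SG (for OG→OE and FG→AE);  RE = 0.1808·OE + 0.8192·AE;  Cal = (6.9·ABW + 4·(RE−0.1))·FG·3.55
ABW = (1.054 − 1.03)·131.25·0.79/1.03 = 2.4160
OE = 259 − 259/1.054 = 13.2694 °P
AE = 259 − 259/1.03 = 7.5437 °P
RE = 0.1808·13.2694 + 0.8192·7.5437 = 8.5789 °P
Cal = (6.9·2.4160 + 4·(8.5789−0.1))·1.03·3.55

184.9683 kcal


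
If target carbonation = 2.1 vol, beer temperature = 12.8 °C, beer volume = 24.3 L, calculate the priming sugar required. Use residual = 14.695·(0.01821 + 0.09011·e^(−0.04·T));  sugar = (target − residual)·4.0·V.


residual = 14.695·(0.01821 + 0.09011·e^(−0.04·12.8)) = 1.0612
sugar = (2.1 − 1.0612)·4.0·24.3

100.9749 g


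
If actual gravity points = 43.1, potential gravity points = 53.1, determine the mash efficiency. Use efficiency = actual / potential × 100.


efficiency = 43.1 / 53.1 × 100

81.1676 %


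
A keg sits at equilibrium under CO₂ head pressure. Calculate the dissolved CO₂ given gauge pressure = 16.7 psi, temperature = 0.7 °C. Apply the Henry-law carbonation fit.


vols = (P + 14.695)·(0.01821 + 0.09011·e^(−0.04·T))
vols = (16.7 + 14.695)·(0.01821 + 0.09011·e^(−0.04·0.7))

3.3226 volumes


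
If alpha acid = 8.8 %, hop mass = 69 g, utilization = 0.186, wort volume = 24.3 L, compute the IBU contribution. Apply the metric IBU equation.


IBU = (α/100)·mass·U·1000 / V
IBU = (8.8/100)·69·0.186·1000 / 24.3

46.4770 IBU


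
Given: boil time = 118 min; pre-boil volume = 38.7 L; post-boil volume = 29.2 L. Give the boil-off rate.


rate = (V_pre − V_post) / (t_min/60)
rate = (38.7 − 29.2) / (118/60)

4.8305 L/hr


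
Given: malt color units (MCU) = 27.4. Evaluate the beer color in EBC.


SRM = 1.4922·MCU^0.6859;  EBC = SRM·1.97
SRM = 1.4922·27.4^0.6859 = 14.4537
EBC = 14.4537·1.97

28.4739 EBC


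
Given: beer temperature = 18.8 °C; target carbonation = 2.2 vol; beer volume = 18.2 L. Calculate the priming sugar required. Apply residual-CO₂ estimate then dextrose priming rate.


residual = 14.695·(0.01821 + 0.09011·e^(−0.04·T));  sugar = (target − residual)·4.0·V
residual = 14.695·(0.01821 + 0.09011·e^(−0.04·18.8)) = 0.8918
sugar = (2.2 − 0.8918)·4.0·18.2

95.2342 g


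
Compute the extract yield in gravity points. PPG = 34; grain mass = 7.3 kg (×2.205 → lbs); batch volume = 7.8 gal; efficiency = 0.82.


points = lbs × PPG × eff / vol
lbs = 7.3 × 2.205 = 16.0965
points = 16.0965 × 34 × 0.82 / 7.8

57.5347 points


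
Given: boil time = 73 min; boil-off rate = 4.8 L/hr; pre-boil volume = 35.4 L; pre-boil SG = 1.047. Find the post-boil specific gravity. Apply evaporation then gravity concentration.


V_post = V_pre − rate·(t/60);  SG_post = 1 + (SG_pre−1)·V_pre/V_post
V_post = 35.4 − 4.8·(73/60) = 29.5600
SG_post = 1 + (1.047 − 1)·35.4/29.5600

1.0563


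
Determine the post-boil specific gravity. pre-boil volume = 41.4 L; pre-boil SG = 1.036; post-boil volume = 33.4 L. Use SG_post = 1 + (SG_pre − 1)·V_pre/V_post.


pts_pre = (1.036 − 1)·1000 = 36.0000
pts_post = 36.0000·41.4/33.4 = 44.6228
SG_post = 1 + 44.6228/1000

1.0446


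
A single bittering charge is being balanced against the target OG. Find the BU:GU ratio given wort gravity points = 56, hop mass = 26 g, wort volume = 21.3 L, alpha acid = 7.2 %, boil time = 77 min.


U = 1.65·0.000125^(GP/1000)·(1−e^(−0.04t))/4.15;  IBU = (α/100)·m·U·1000/V;  BU:GU = IBU/GP
U = 1.65·0.000125^(56/1000)·(1−e^(−0.04·77))/4.15 = 0.2293
IBU = (7.2/100)·26·0.2293·1000/21.3 = 20.1538
BU:GU = 20.1538/56

0.3599


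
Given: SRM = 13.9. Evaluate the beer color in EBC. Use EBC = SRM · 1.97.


EBC = 13.9 · 1.97

27.3830 EBC


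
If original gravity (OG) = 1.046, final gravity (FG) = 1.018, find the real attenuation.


AA = (OG−FG)/(OG−1)·100;  RA = AA·0.8192
AA = (1.046 − 1.018)/(1.046 − 1)·100 = 60.8696
RA = 60.8696·0.8192

49.8643 %


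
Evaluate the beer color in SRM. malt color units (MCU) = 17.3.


SRM = 1.4922 · MCU^0.6859
SRM = 1.4922 · 17.3^0.6859

10.5439 SRM


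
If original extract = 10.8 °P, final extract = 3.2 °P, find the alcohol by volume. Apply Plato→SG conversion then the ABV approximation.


SG = 259/(259 − P);  ABV = (OG − FG)·131.25
OG = 259/(259 − 10.8) = 1.0435
FG = 259/(259 − 3.2) = 1.0125
ABV = (1.0435 − 1.0125)·131.25

4.0692 % ABV


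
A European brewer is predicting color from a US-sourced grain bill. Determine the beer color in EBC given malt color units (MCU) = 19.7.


SRM = 1.4922·MCU^0.6859;  EBC = SRM·1.97
SRM = 1.4922·19.7^0.6859 = 11.5266
EBC = 11.5266·1.97

22.7074 EBC


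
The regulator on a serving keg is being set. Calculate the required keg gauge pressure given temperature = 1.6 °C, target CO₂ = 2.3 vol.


psi = vols/(0.01821 + 0.09011·e^(−0.04·T)) − 14.695
psi = 2.3/(0.01821 + 0.09011·e^(−0.04·1.6)) − 14.695

7.6930 psi


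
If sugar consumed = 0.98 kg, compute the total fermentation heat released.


Q = m_sugar · 590 kJ/kg
Q = 0.98 · 590

578.2000 kJ


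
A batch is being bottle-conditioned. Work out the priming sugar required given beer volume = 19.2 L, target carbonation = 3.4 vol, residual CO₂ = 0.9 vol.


sugar = (target − residual)·4.0·V
sugar = (3.4 − 0.9)·4.0·19.2

192.0000 g


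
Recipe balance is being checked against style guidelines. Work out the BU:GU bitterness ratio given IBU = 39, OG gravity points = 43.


BU:GU = IBU / OG_points
BU:GU = 39 / 43

0.9070


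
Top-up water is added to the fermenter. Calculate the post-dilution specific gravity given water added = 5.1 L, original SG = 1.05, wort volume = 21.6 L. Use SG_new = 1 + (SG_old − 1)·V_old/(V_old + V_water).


pts = (1.05 − 1)·1000·21.6/(21.6 + 5.1) = 40.4494
SG_new = 1 + 40.4494/1000

1.0404


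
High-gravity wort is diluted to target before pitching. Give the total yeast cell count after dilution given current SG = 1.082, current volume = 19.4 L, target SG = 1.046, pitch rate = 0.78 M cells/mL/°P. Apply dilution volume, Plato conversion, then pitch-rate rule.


V_w = V·((SG_c−1)/(SG_t−1)−1);  °P = 259 − 259/SG_t;  cells = rate·(V+V_w)·°P
V_w = 19.4·((1.082−1)/(1.046−1)−1) = 15.1826
V_final = 19.4 + 15.1826 = 34.5826
°P = 259 − 259/1.046 = 11.3901
cells = 0.78·34.5826·11.3901

307.2404 billion cells


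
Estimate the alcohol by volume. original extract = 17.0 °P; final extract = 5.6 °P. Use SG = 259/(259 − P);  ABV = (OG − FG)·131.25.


OG = 259/(259 − 17.0) = 1.0702
FG = 259/(259 − 5.6) = 1.0221
ABV = (1.0702 − 1.0221)·131.25

6.3195 % ABV


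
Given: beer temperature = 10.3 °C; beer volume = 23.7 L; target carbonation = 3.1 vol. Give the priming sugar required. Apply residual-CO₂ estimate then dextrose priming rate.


residual = 14.695·(0.01821 + 0.09011·e^(−0.04·T));  sugar = (target − residual)·4.0·V
residual = 14.695·(0.01821 + 0.09011·e^(−0.04·10.3)) = 1.1446
sugar = (3.1 − 1.1446)·4.0·23.7

185.3697 g


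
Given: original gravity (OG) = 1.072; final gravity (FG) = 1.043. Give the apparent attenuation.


AA = (OG − FG)/(OG − 1) · 100
AA = (1.072 − 1.043)/(1.072 − 1) · 100

40.2778 %


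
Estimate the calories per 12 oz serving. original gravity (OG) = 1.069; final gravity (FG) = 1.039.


ABW = (OG−FG)·131.25·0.79/FG;  °P = 259 − 259/SG (for OG→OE and FG→AE);  RE = 0.1808·OE + 0.8192·AE;  Cal = (6.9·ABW + 4·(RE−0.1))·FG·3.55
ABW = (1.069 − 1.039)·131.25·0.79/1.039 = 2.9939
OE = 259 − 259/1.069 = 16.7175 °P
AE = 259 − 259/1.039 = 9.7218 °P
RE = 0.1808·16.7175 + 0.8192·9.7218 = 10.9867 °P
Cal = (6.9·2.9939 + 4·(10.9867−0.1))·1.039·3.55

236.8144 kcal


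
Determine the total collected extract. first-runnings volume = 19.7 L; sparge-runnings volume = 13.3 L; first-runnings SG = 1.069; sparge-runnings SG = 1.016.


total = Σ (SG_i − 1)·1000·V_i
first = (1.069 − 1)·1000·19.7 = 1359.3000
sparge = (1.016 − 1)·1000·13.3 = 212.8000
total = 1359.3000 + 212.8000

1572.1000 gravity·L


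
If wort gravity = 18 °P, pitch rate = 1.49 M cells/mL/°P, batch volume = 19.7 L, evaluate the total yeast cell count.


cells (billions) = rate · V_L · °P
cells = 1.49 · 19.7 · 18

528.3540 billion cells


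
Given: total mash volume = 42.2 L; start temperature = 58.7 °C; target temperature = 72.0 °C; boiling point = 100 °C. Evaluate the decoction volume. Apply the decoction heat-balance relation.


V_dec = V_total·(T_target − T_start)/(T_boil − T_start)
V_dec = 42.2·(72.0 − 58.7)/(100 − 58.7)

13.5898 L


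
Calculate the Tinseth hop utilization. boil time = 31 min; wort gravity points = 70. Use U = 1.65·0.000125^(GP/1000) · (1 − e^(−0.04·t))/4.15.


bigness = 1.65·0.000125^(70/1000) = 0.8796
boil_factor = (1 − e^(−0.04·31))/4.15 = 0.1712
U = 0.8796 · 0.1712

0.1506


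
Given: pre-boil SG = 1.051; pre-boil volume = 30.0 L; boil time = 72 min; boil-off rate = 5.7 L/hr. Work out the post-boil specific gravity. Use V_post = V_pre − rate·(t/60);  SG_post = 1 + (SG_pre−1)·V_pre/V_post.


V_post = 30.0 − 5.7·(72/60) = 23.1600
SG_post = 1 + (1.051 − 1)·30.0/23.1600

1.0661


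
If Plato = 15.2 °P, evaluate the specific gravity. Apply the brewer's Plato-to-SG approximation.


SG = 259/(259 − P)
SG = 259/(259 − 15.2)

1.0623


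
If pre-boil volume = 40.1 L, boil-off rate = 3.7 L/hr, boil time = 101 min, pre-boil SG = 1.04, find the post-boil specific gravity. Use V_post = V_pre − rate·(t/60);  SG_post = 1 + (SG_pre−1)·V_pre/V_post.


V_post = 40.1 − 3.7·(101/60) = 33.8717
SG_post = 1 + (1.04 − 1)·40.1/33.8717

1.0474


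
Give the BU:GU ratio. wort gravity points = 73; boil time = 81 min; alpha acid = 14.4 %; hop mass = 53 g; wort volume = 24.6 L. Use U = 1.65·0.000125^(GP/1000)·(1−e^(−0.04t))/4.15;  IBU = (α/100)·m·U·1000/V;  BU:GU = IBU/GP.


U = 1.65·0.000125^(73/1000)·(1−e^(−0.04·81))/4.15 = 0.1982
IBU = (14.4/100)·53·0.1982·1000/24.6 = 61.4983
BU:GU = 61.4983/73

0.8424


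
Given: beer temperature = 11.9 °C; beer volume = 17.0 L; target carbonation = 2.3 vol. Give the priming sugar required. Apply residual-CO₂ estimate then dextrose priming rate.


residual = 14.695·(0.01821 + 0.09011·e^(−0.04·T));  sugar = (target − residual)·4.0·V
residual = 14.695·(0.01821 + 0.09011·e^(−0.04·11.9)) = 1.0903
sugar = (2.3 − 1.0903)·4.0·17.0

82.2628 g


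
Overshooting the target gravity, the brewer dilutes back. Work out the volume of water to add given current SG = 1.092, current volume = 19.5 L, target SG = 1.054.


V_water = V·((SG_curr − 1)/(SG_target − 1) − 1)
V_water = 19.5·((1.092 − 1)/(1.054 − 1) − 1)

13.7222 L


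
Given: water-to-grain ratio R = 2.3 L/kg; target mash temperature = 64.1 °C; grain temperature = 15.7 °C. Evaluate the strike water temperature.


T_strike = (0.41/R)·(T_mash − T_grain) + T_mash
T_strike = (0.41/2.3)·(64.1 − 15.7) + 64.1

72.7278 °C


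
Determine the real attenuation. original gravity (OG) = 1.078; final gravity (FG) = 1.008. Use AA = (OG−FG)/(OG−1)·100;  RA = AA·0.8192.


AA = (1.078 − 1.008)/(1.078 − 1)·100 = 89.7436
RA = 89.7436·0.8192

73.5179 %


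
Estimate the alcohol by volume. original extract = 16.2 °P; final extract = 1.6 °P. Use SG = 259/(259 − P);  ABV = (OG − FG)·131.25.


OG = 259/(259 − 16.2) = 1.0667
FG = 259/(259 − 1.6) = 1.0062
ABV = (1.0667 − 1.0062)·131.25

7.9414 % ABV


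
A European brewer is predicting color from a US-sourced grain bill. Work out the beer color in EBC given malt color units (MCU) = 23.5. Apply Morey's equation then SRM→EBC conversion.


SRM = 1.4922·MCU^0.6859;  EBC = SRM·1.97
SRM = 1.4922·23.5^0.6859 = 13.0090
EBC = 13.0090·1.97

25.6276 EBC


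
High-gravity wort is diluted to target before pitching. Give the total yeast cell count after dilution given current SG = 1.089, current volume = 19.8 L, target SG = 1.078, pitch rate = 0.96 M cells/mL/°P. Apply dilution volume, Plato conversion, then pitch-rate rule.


V_w = V·((SG_c−1)/(SG_t−1)−1);  °P = 259 − 259/SG_t;  cells = rate·(V+V_w)·°P
V_w = 19.8·((1.089−1)/(1.078−1)−1) = 2.7923
V_final = 19.8 + 2.7923 = 22.5923
°P = 259 − 259/1.078 = 18.7403
cells = 0.96·22.5923·18.7403

406.4503 billion cells


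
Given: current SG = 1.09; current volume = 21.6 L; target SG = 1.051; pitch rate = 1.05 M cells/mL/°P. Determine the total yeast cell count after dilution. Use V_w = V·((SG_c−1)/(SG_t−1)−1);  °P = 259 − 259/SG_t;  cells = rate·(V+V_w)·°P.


V_w = 21.6·((1.09−1)/(1.051−1)−1) = 16.5176
V_final = 21.6 + 16.5176 = 38.1176
°P = 259 − 259/1.051 = 12.5680
cells = 1.05·38.1176·12.5680

503.0169 billion cells


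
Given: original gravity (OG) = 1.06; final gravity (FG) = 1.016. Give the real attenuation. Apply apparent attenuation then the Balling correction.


AA = (OG−FG)/(OG−1)·100;  RA = AA·0.8192
AA = (1.06 − 1.016)/(1.06 − 1)·100 = 73.3333
RA = 73.3333·0.8192

60.0747 %


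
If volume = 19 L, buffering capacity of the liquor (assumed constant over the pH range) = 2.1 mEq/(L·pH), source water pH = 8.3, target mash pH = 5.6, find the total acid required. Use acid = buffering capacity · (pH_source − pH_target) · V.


acid = 2.1 · (8.3 − 5.6) · 19

107.7300 mEq


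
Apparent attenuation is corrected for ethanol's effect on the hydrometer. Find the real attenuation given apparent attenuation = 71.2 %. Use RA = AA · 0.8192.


RA = 71.2 · 0.8192

58.3270 %


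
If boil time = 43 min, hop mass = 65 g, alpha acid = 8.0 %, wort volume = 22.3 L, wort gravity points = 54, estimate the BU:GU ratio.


U = 1.65·0.000125^(GP/1000)·(1−e^(−0.04t))/4.15;  IBU = (α/100)·m·U·1000/V;  BU:GU = IBU/GP
U = 1.65·0.000125^(54/1000)·(1−e^(−0.04·43))/4.15 = 0.2009
IBU = (8.0/100)·65·0.2009·1000/22.3 = 46.8463
BU:GU = 46.8463/54

0.8675


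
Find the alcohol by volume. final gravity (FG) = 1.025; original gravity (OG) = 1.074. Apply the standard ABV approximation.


ABV = (OG − FG) · 131.25
ABV = (1.074 − 1.025) · 131.25

6.4313 % ABV


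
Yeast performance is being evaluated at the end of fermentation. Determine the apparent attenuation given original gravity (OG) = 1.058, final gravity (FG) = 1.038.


AA = (OG − FG)/(OG − 1) · 100
AA = (1.058 − 1.038)/(1.058 − 1) · 100

34.4828 %


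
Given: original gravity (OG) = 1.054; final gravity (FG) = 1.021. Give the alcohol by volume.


ABV = (OG − FG) · 131.25
ABV = (1.054 − 1.021) · 131.25

4.3313 % ABV


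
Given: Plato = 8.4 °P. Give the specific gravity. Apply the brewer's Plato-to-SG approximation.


SG = 259/(259 − P)
SG = 259/(259 − 8.4)

1.0335


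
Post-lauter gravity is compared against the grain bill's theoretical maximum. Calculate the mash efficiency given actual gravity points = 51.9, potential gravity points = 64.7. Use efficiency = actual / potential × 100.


efficiency = 51.9 / 64.7 × 100

80.2164 %


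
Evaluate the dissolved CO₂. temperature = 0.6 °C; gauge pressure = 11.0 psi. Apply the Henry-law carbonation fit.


vols = (P + 14.695)·(0.01821 + 0.09011·e^(−0.04·T))
vols = (11.0 + 14.695)·(0.01821 + 0.09011·e^(−0.04·0.6))

2.7284 volumes


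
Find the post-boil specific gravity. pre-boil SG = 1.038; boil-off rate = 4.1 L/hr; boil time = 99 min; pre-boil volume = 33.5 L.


V_post = V_pre − rate·(t/60);  SG_post = 1 + (SG_pre−1)·V_pre/V_post
V_post = 33.5 − 4.1·(99/60) = 26.7350
SG_post = 1 + (1.038 − 1)·33.5/26.7350

1.0476


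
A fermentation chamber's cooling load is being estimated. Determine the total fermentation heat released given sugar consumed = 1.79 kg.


Q = m_sugar · 590 kJ/kg
Q = 1.79 · 590

1056.1000 kJ


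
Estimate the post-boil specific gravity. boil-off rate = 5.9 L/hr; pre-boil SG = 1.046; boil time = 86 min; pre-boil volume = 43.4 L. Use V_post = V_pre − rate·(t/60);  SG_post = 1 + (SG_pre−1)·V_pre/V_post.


V_post = 43.4 − 5.9·(86/60) = 34.9433
SG_post = 1 + (1.046 − 1)·43.4/34.9433

1.0571


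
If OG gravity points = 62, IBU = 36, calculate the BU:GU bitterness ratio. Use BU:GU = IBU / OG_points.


BU:GU = 36 / 62

0.5806


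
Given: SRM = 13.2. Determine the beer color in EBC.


EBC = SRM · 1.97
EBC = 13.2 · 1.97

26.0040 EBC


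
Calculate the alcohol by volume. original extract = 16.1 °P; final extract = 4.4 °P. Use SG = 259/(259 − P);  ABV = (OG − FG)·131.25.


OG = 259/(259 − 16.1) = 1.0663
FG = 259/(259 − 4.4) = 1.0173
ABV = (1.0663 − 1.0173)·131.25

6.4313 % ABV


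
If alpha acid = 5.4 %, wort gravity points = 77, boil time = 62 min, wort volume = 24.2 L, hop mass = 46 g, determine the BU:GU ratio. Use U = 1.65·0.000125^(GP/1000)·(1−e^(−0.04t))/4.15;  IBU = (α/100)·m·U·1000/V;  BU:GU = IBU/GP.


U = 1.65·0.000125^(77/1000)·(1−e^(−0.04·62))/4.15 = 0.1824
IBU = (5.4/100)·46·0.1824·1000/24.2 = 18.7177
BU:GU = 18.7177/77

0.2431


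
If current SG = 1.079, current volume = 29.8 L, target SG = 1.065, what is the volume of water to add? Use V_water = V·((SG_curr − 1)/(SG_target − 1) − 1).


V_water = 29.8·((1.079 − 1)/(1.065 − 1) − 1)

6.4185 L


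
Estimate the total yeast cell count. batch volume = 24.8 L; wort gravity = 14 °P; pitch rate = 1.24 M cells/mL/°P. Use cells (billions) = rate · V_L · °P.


cells = 1.24 · 24.8 · 14

430.5280 billion cells


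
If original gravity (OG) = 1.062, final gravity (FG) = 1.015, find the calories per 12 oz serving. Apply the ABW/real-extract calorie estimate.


ABW = (OG−FG)·131.25·0.79/FG;  °P = 259 − 259/SG (for OG→OE and FG→AE);  RE = 0.1808·OE + 0.8192·AE;  Cal = (6.9·ABW + 4·(RE−0.1))·FG·3.55
ABW = (1.062 − 1.015)·131.25·0.79/1.015 = 4.8013
OE = 259 − 259/1.062 = 15.1205 °P
AE = 259 − 259/1.015 = 3.8276 °P
RE = 0.1808·15.1205 + 0.8192·3.8276 = 5.8693 °P
Cal = (6.9·4.8013 + 4·(5.8693−0.1))·1.015·3.55

202.5254 kcal


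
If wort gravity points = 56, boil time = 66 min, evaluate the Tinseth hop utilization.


U = 1.65·0.000125^(GP/1000) · (1 − e^(−0.04·t))/4.15
bigness = 1.65·0.000125^(56/1000) = 0.9975
boil_factor = (1 − e^(−0.04·66))/4.15 = 0.2238
U = 0.9975 · 0.2238

0.2232


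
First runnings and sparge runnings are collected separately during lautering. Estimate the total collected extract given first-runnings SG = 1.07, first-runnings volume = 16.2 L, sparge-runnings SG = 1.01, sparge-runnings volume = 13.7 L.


total = Σ (SG_i − 1)·1000·V_i
first = (1.07 − 1)·1000·16.2 = 1134.0000
sparge = (1.01 − 1)·1000·13.7 = 137.0000
total = 1134.0000 + 137.0000

1271.0000 gravity·L


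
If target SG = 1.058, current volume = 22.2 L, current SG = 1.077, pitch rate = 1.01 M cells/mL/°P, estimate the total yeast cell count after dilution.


V_w = V·((SG_c−1)/(SG_t−1)−1);  °P = 259 − 259/SG_t;  cells = rate·(V+V_w)·°P
V_w = 22.2·((1.077−1)/(1.058−1)−1) = 7.2724
V_final = 22.2 + 7.2724 = 29.4724
°P = 259 − 259/1.058 = 14.1985
cells = 1.01·29.4724·14.1985

422.6483 billion cells


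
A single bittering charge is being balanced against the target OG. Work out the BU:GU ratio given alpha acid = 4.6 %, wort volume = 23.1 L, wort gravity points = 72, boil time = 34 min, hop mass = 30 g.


U = 1.65·0.000125^(GP/1000)·(1−e^(−0.04t))/4.15;  IBU = (α/100)·m·U·1000/V;  BU:GU = IBU/GP
U = 1.65·0.000125^(72/1000)·(1−e^(−0.04·34))/4.15 = 0.1547
IBU = (4.6/100)·30·0.1547·1000/23.1 = 9.2442
BU:GU = 9.2442/72

0.1284


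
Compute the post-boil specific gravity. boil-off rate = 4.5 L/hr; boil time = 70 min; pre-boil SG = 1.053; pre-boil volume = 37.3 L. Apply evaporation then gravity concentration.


V_post = V_pre − rate·(t/60);  SG_post = 1 + (SG_pre−1)·V_pre/V_post
V_post = 37.3 − 4.5·(70/60) = 32.0500
SG_post = 1 + (1.053 − 1)·37.3/32.0500

1.0617


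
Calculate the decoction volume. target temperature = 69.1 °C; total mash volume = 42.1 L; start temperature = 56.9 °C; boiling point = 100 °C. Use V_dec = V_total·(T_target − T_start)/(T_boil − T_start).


V_dec = 42.1·(69.1 − 56.9)/(100 − 56.9)

11.9169 L


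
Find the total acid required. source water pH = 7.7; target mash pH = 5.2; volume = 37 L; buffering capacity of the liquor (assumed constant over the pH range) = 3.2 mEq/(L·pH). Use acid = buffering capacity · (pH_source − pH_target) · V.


acid = 3.2 · (7.7 − 5.2) · 37

296.0000 mEq


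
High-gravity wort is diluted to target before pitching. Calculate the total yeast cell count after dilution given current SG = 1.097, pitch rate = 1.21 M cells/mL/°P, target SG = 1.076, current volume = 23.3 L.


V_w = V·((SG_c−1)/(SG_t−1)−1);  °P = 259 − 259/SG_t;  cells = rate·(V+V_w)·°P
V_w = 23.3·((1.097−1)/(1.076−1)−1) = 6.4382
V_final = 23.3 + 6.4382 = 29.7382
°P = 259 − 259/1.076 = 18.2937
cells = 1.21·29.7382·18.2937

658.2646 billion cells


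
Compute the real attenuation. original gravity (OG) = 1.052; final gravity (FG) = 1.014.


AA = (OG−FG)/(OG−1)·100;  RA = AA·0.8192
AA = (1.052 − 1.014)/(1.052 − 1)·100 = 73.0769
RA = 73.0769·0.8192

59.8646 %


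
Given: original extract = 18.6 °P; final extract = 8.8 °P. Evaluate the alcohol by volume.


SG = 259/(259 − P);  ABV = (OG − FG)·131.25
OG = 259/(259 − 18.6) = 1.0774
FG = 259/(259 − 8.8) = 1.0352
ABV = (1.0774 − 1.0352)·131.25

5.5386 % ABV


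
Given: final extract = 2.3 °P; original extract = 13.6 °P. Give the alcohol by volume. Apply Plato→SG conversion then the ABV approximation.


SG = 259/(259 − P);  ABV = (OG − FG)·131.25
OG = 259/(259 − 13.6) = 1.0554
FG = 259/(259 − 2.3) = 1.0090
ABV = (1.0554 − 1.0090)·131.25

6.0979 % ABV


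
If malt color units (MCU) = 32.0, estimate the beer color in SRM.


SRM = 1.4922 · MCU^0.6859
SRM = 1.4922 · 32.0^0.6859

16.0772 SRM


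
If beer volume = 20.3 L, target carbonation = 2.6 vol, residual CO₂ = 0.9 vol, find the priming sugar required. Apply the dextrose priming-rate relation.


sugar = (target − residual)·4.0·V
sugar = (2.6 − 0.9)·4.0·20.3

138.0400 g


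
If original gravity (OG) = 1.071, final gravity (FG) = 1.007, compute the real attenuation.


AA = (OG−FG)/(OG−1)·100;  RA = AA·0.8192
AA = (1.071 − 1.007)/(1.071 − 1)·100 = 90.1408
RA = 90.1408·0.8192

73.8434 %


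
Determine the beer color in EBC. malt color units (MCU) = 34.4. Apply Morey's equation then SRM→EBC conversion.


SRM = 1.4922·MCU^0.6859;  EBC = SRM·1.97
SRM = 1.4922·34.4^0.6859 = 16.8948
EBC = 16.8948·1.97

33.2827 EBC


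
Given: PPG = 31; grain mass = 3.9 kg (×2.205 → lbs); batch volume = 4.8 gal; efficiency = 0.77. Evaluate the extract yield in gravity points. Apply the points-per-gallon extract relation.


points = lbs × PPG × eff / vol
lbs = 3.9 × 2.205 = 8.5995
points = 8.5995 × 31 × 0.77 / 4.8

42.7646 points


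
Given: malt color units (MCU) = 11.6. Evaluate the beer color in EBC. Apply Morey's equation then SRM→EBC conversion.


SRM = 1.4922·MCU^0.6859;  EBC = SRM·1.97
SRM = 1.4922·11.6^0.6859 = 8.0157
EBC = 8.0157·1.97

15.7908 EBC


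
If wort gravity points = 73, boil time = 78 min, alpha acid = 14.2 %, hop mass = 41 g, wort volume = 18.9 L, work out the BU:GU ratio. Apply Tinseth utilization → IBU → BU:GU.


U = 1.65·0.000125^(GP/1000)·(1−e^(−0.04t))/4.15;  IBU = (α/100)·m·U·1000/V;  BU:GU = IBU/GP
U = 1.65·0.000125^(73/1000)·(1−e^(−0.04·78))/4.15 = 0.1972
IBU = (14.2/100)·41·0.1972·1000/18.9 = 60.7445
BU:GU = 60.7445/73

0.8321


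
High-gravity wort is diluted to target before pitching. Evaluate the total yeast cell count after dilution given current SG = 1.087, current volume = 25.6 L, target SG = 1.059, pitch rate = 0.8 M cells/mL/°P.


V_w = V·((SG_c−1)/(SG_t−1)−1);  °P = 259 − 259/SG_t;  cells = rate·(V+V_w)·°P
V_w = 25.6·((1.087−1)/(1.059−1)−1) = 12.1492
V_final = 25.6 + 12.1492 = 37.7492
°P = 259 − 259/1.059 = 14.4297
cells = 0.8·37.7492·14.4297

435.7657 billion cells


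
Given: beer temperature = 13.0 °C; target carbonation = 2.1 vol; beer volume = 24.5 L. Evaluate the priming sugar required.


residual = 14.695·(0.01821 + 0.09011·e^(−0.04·T));  sugar = (target − residual)·4.0·V
residual = 14.695·(0.01821 + 0.09011·e^(−0.04·13.0)) = 1.0548
sugar = (2.1 − 1.0548)·4.0·24.5

102.4257 g


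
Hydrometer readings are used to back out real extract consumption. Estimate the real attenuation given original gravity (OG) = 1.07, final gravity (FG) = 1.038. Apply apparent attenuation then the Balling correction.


AA = (OG−FG)/(OG−1)·100;  RA = AA·0.8192
AA = (1.07 − 1.038)/(1.07 − 1)·100 = 45.7143
RA = 45.7143·0.8192

37.4491 %


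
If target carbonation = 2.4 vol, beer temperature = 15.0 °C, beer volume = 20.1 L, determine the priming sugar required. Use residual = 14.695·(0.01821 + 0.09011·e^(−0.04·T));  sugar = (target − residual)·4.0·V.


residual = 14.695·(0.01821 + 0.09011·e^(−0.04·15.0)) = 0.9943
sugar = (2.4 − 0.9943)·4.0·20.1

113.0172 g


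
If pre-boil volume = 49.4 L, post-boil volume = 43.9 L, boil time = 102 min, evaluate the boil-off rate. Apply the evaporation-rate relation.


rate = (V_pre − V_post) / (t_min/60)
rate = (49.4 − 43.9) / (102/60)

3.2353 L/hr


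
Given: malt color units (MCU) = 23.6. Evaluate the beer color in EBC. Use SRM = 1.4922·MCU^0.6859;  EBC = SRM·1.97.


SRM = 1.4922·23.6^0.6859 = 13.0469
EBC = 13.0469·1.97

25.7024 EBC


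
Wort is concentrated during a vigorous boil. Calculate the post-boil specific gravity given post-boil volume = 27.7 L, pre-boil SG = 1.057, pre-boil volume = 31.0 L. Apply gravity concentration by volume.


SG_post = 1 + (SG_pre − 1)·V_pre/V_post
pts_pre = (1.057 − 1)·1000 = 57.0000
pts_post = 57.0000·31.0/27.7 = 63.7906
SG_post = 1 + 63.7906/1000

1.0638


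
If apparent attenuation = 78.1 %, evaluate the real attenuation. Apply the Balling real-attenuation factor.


RA = AA · 0.8192
RA = 78.1 · 0.8192

63.9795 %


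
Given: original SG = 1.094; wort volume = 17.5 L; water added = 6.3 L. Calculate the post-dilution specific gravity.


SG_new = 1 + (SG_old − 1)·V_old/(V_old + V_water)
pts = (1.094 − 1)·1000·17.5/(17.5 + 6.3) = 69.1176
SG_new = 1 + 69.1176/1000

1.0691


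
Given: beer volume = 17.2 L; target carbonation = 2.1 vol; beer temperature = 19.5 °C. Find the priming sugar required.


residual = 14.695·(0.01821 + 0.09011·e^(−0.04·T));  sugar = (target − residual)·4.0·V
residual = 14.695·(0.01821 + 0.09011·e^(−0.04·19.5)) = 0.8746
sugar = (2.1 − 0.8746)·4.0·17.2

84.3074 g


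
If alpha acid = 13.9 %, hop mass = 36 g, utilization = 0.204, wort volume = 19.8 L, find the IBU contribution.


IBU = (α/100)·mass·U·1000 / V
IBU = (13.9/100)·36·0.204·1000 / 19.8

51.5564 IBU


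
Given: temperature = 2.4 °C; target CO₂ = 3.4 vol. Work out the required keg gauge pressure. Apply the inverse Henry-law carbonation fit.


psi = vols/(0.01821 + 0.09011·e^(−0.04·T)) − 14.695
psi = 3.4/(0.01821 + 0.09011·e^(−0.04·2.4)) − 14.695

19.2806 psi


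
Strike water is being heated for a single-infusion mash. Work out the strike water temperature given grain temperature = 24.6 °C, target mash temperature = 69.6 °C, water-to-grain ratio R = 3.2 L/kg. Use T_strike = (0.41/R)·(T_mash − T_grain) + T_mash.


T_strike = (0.41/3.2)·(69.6 − 24.6) + 69.6

75.3656 °C


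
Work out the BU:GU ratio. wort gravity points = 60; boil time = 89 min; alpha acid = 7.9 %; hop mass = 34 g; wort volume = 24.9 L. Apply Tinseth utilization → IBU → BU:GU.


U = 1.65·0.000125^(GP/1000)·(1−e^(−0.04t))/4.15;  IBU = (α/100)·m·U·1000/V;  BU:GU = IBU/GP
U = 1.65·0.000125^(60/1000)·(1−e^(−0.04·89))/4.15 = 0.2253
IBU = (7.9/100)·34·0.2253·1000/24.9 = 24.3012
BU:GU = 24.3012/60

0.4050


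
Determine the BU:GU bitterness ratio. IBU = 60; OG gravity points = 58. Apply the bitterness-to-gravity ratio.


BU:GU = IBU / OG_points
BU:GU = 60 / 58

1.0345


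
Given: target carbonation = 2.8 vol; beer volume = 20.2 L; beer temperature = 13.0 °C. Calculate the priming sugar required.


residual = 14.695·(0.01821 + 0.09011·e^(−0.04·T));  sugar = (target − residual)·4.0·V
residual = 14.695·(0.01821 + 0.09011·e^(−0.04·13.0)) = 1.0548
sugar = (2.8 − 1.0548)·4.0·20.2

141.0089 g


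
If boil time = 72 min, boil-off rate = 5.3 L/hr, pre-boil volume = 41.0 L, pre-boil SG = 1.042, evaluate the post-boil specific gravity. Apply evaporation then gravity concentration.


V_post = V_pre − rate·(t/60);  SG_post = 1 + (SG_pre−1)·V_pre/V_post
V_post = 41.0 − 5.3·(72/60) = 34.6400
SG_post = 1 + (1.042 − 1)·41.0/34.6400

1.0497


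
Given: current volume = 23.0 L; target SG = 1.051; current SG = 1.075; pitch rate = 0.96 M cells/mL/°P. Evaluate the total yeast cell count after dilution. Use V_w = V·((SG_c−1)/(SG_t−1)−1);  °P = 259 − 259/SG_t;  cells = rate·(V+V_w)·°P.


V_w = 23.0·((1.075−1)/(1.051−1)−1) = 10.8235
V_final = 23.0 + 10.8235 = 33.8235
°P = 259 − 259/1.051 = 12.5680
cells = 0.96·33.8235·12.5680

408.0913 billion cells


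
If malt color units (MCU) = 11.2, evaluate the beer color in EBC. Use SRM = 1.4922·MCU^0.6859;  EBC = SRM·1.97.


SRM = 1.4922·11.2^0.6859 = 7.8250
EBC = 7.8250·1.97

15.4153 EBC


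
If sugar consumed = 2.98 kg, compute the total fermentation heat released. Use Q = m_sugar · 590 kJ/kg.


Q = 2.98 · 590

1758.2000 kJ


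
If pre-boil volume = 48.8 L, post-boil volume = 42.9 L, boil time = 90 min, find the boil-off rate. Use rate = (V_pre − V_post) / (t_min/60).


rate = (48.8 − 42.9) / (90/60)

3.9333 L/hr


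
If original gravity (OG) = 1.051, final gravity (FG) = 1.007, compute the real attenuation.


AA = (OG−FG)/(OG−1)·100;  RA = AA·0.8192
AA = (1.051 − 1.007)/(1.051 − 1)·100 = 86.2745
RA = 86.2745·0.8192

70.6761 %


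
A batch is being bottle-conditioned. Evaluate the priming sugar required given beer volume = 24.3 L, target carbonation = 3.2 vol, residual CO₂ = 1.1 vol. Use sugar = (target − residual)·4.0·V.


sugar = (3.2 − 1.1)·4.0·24.3

204.1200 g


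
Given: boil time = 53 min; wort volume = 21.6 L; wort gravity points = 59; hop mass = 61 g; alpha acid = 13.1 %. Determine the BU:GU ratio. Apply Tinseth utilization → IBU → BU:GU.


U = 1.65·0.000125^(GP/1000)·(1−e^(−0.04t))/4.15;  IBU = (α/100)·m·U·1000/V;  BU:GU = IBU/GP
U = 1.65·0.000125^(59/1000)·(1−e^(−0.04·53))/4.15 = 0.2059
IBU = (13.1/100)·61·0.2059·1000/21.6 = 76.1672
BU:GU = 76.1672/59

1.2910


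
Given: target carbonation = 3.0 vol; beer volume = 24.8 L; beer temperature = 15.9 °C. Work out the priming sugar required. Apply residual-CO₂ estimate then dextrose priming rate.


residual = 14.695·(0.01821 + 0.09011·e^(−0.04·T));  sugar = (target − residual)·4.0·V
residual = 14.695·(0.01821 + 0.09011·e^(−0.04·15.9)) = 0.9686
sugar = (3.0 − 0.9686)·4.0·24.8

201.5132 g


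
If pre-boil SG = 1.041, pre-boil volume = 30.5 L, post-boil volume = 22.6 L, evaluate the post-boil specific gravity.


SG_post = 1 + (SG_pre − 1)·V_pre/V_post
pts_pre = (1.041 − 1)·1000 = 41.0000
pts_post = 41.0000·30.5/22.6 = 55.3319
SG_post = 1 + 55.3319/1000

1.0553


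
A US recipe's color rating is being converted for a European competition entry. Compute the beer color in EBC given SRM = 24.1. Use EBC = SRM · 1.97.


EBC = 24.1 · 1.97

47.4770 EBC


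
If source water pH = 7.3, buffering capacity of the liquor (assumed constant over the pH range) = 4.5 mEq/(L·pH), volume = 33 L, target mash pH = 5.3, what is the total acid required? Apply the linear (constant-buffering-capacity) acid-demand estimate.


acid = buffering capacity · (pH_source − pH_target) · V
acid = 4.5 · (7.3 − 5.3) · 33

297.0000 mEq


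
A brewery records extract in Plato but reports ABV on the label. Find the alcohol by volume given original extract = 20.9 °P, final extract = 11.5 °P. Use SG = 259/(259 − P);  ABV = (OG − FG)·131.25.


OG = 259/(259 − 20.9) = 1.0878
FG = 259/(259 − 11.5) = 1.0465
ABV = (1.0878 − 1.0465)·131.25

5.4224 % ABV


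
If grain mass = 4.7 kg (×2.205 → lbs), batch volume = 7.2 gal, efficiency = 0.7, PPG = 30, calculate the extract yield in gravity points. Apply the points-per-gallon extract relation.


points = lbs × PPG × eff / vol
lbs = 4.7 × 2.205 = 10.3635
points = 10.3635 × 30 × 0.7 / 7.2

30.2269 points


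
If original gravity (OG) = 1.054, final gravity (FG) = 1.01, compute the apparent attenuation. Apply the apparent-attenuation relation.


AA = (OG − FG)/(OG − 1) · 100
AA = (1.054 − 1.01)/(1.054 − 1) · 100

81.4815 %


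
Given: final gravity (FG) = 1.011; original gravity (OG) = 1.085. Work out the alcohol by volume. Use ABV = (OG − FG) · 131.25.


ABV = (1.085 − 1.011) · 131.25

9.7125 % ABV


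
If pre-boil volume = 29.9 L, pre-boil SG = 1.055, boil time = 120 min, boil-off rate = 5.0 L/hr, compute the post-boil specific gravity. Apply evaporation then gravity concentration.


V_post = V_pre − rate·(t/60);  SG_post = 1 + (SG_pre−1)·V_pre/V_post
V_post = 29.9 − 5.0·(120/60) = 19.9000
SG_post = 1 + (1.055 − 1)·29.9/19.9000

1.0826


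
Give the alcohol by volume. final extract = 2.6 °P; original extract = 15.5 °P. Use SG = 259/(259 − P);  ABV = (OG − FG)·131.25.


OG = 259/(259 − 15.5) = 1.0637
FG = 259/(259 − 2.6) = 1.0101
ABV = (1.0637 − 1.0101)·131.25

7.0238 % ABV


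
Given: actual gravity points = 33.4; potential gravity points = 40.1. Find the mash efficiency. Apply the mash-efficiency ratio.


efficiency = actual / potential × 100
efficiency = 33.4 / 40.1 × 100

83.2918 %


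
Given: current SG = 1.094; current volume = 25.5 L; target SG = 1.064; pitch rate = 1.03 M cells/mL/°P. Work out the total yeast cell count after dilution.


V_w = V·((SG_c−1)/(SG_t−1)−1);  °P = 259 − 259/SG_t;  cells = rate·(V+V_w)·°P
V_w = 25.5·((1.094−1)/(1.064−1)−1) = 11.9531
V_final = 25.5 + 11.9531 = 37.4531
°P = 259 − 259/1.064 = 15.5789
cells = 1.03·37.4531·15.5789

600.9847 billion cells


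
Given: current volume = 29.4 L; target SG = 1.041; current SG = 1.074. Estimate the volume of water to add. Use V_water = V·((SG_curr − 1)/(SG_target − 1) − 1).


V_water = 29.4·((1.074 − 1)/(1.041 − 1) − 1)

23.6634 L


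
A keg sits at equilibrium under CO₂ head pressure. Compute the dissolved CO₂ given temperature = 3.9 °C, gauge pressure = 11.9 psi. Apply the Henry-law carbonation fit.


vols = (P + 14.695)·(0.01821 + 0.09011·e^(−0.04·T))
vols = (11.9 + 14.695)·(0.01821 + 0.09011·e^(−0.04·3.9))

2.5346 volumes


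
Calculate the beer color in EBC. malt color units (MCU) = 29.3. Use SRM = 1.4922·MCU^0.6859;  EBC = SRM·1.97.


SRM = 1.4922·29.3^0.6859 = 15.1339
EBC = 15.1339·1.97

29.8138 EBC


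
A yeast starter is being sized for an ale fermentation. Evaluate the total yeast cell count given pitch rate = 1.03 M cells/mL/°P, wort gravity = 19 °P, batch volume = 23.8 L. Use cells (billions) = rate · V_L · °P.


cells = 1.03 · 23.8 · 19

465.7660 billion cells


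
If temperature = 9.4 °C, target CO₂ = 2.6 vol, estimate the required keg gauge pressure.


psi = vols/(0.01821 + 0.09011·e^(−0.04·T)) − 14.695
psi = 2.6/(0.01821 + 0.09011·e^(−0.04·9.4)) − 14.695

17.7726 psi


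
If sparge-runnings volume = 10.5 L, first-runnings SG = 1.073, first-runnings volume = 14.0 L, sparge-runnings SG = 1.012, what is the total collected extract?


total = Σ (SG_i − 1)·1000·V_i
first = (1.073 − 1)·1000·14.0 = 1022.0000
sparge = (1.012 − 1)·1000·10.5 = 126.0000
total = 1022.0000 + 126.0000

1148.0000 gravity·L


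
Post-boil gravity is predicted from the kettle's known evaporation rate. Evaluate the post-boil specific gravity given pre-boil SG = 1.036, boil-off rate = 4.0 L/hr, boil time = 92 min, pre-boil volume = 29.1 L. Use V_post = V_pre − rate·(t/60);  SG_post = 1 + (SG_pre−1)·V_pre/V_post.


V_post = 29.1 − 4.0·(92/60) = 22.9667
SG_post = 1 + (1.036 − 1)·29.1/22.9667

1.0456


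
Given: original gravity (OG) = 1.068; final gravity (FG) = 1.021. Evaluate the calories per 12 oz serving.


ABW = (OG−FG)·131.25·0.79/FG;  °P = 259 − 259/SG (for OG→OE and FG→AE);  RE = 0.1808·OE + 0.8192·AE;  Cal = (6.9·ABW + 4·(RE−0.1))·FG·3.55
ABW = (1.068 − 1.021)·131.25·0.79/1.021 = 4.7731
OE = 259 − 259/1.068 = 16.4906 °P
AE = 259 − 259/1.021 = 5.3271 °P
RE = 0.1808·16.4906 + 0.8192·5.3271 = 7.3455 °P
Cal = (6.9·4.7731 + 4·(7.3455−0.1))·1.021·3.55

224.4184 kcal


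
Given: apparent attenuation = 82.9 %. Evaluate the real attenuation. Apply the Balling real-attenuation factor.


RA = AA · 0.8192
RA = 82.9 · 0.8192

67.9117 %


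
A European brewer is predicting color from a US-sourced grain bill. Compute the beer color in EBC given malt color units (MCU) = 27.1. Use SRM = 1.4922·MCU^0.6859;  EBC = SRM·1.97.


SRM = 1.4922·27.1^0.6859 = 14.3450
EBC = 14.3450·1.97

28.2597 EBC


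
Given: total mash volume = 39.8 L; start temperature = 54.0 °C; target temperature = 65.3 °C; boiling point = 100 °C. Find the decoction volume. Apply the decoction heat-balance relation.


V_dec = V_total·(T_target − T_start)/(T_boil − T_start)
V_dec = 39.8·(65.3 − 54.0)/(100 − 54.0)

9.7770 L


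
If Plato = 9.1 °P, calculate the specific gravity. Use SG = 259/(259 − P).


SG = 259/(259 − 9.1)

1.0364


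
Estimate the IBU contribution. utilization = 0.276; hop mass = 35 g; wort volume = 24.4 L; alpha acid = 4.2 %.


IBU = (α/100)·mass·U·1000 / V
IBU = (4.2/100)·35·0.276·1000 / 24.4

16.6279 IBU
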